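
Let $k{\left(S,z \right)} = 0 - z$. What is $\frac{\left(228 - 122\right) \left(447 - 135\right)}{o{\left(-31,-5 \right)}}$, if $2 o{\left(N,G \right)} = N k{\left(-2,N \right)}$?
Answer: $- \frac{66144}{961} \approx -68.828$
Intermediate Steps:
$k{\left(S,z \right)} = - z$
$o{\left(N,G \right)} = - \frac{N^{2}}{2}$ ($o{\left(N,G \right)} = \frac{N \left(- N\right)}{2} = \frac{\left(-1\right) N^{2}}{2} = - \frac{N^{2}}{2}$)
$\frac{\left(228 - 122\right) \left(447 - 135\right)}{o{\left(-31,-5 \right)}} = \frac{\left(228 - 122\right) \left(447 - 135\right)}{\left(- \frac{1}{2}\right) \left(-31\right)^{2}} = \frac{106 \cdot 312}{\left(- \frac{1}{2}\right) 961} = \frac{33072}{- \frac{961}{2}} = 33072 \left(- \frac{2}{961}\right) = - \frac{66144}{961}$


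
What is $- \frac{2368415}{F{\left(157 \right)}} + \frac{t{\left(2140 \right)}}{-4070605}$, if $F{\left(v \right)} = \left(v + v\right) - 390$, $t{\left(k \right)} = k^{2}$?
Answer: $\frac{1928106778295}{61873196} \approx 31162.0$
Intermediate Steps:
$F{\left(v \right)} = -390 + 2 v$ ($F{\left(v \right)} = 2 v - 390 = -390 + 2 v$)
$- \frac{2368415}{F{\left(157 \right)}} + \frac{t{\left(2140 \right)}}{-4070605} = - \frac{2368415}{-390 + 2 \cdot 157} + \frac{2140^{2}}{-4070605} = - \frac{2368415}{-390 + 314} + 4579600 \left(- \frac{1}{4070605}\right) = - \frac{2368415}{-76} - \frac{915920}{814121} = \left(-2368415\right) \left(- \frac{1}{76}\right) - \frac{915920}{814121} = \frac{2368415}{76} - \frac{915920}{814121} = \frac{1928106778295}{61873196}$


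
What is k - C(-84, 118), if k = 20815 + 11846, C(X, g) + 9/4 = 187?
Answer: 129905/4 ≈ 32476.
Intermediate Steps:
C(X, g) = 739/4 (C(X, g) = -9/4 + 187 = 739/4)
k = 32661
k - C(-84, 118) = 32661 - 1*739/4 = 32661 - 739/4 = 129905/4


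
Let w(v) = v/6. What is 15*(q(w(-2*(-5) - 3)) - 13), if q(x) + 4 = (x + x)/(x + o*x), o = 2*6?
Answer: -3285/13 ≈ -252.69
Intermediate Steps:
o = 12
w(v) = v/6 (w(v) = v*(1/6) = v/6)
q(x) = -50/13 (q(x) = -4 + (x + x)/(x + 12*x) = -4 + (2*x)/((13*x)) = -4 + (2*x)*(1/(13*x)) = -4 + 2/13 = -50/13)
15*(q(w(-2*(-5) - 3)) - 13) = 15*(-50/13 - 13) = 15*(-219/13) = -3285/13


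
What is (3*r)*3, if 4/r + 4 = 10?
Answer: 6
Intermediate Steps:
r = 2/3 (r = 4/(-4 + 10) = 4/6 = 4*(1/6) = 2/3 ≈ 0.66667)
(3*r)*3 = (3*(2/3))*3 = 2*3 = 6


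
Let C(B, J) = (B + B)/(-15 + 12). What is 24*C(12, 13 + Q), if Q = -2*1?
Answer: -192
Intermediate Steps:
Q = -2
C(B, J) = -2*B/3 (C(B, J) = (2*B)/(-3) = (2*B)*(-1/3) = -2*B/3)
24*C(12, 13 + Q) = 24*(-2/3*12) = 24*(-8) = -192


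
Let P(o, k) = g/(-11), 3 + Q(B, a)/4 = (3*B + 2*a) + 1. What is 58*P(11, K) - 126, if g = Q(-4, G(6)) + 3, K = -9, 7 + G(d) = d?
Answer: 2152/11 ≈ 195.64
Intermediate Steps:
G(d) = -7 + d
Q(B, a) = -8 + 8*a + 12*B (Q(B, a) = -12 + 4*((3*B + 2*a) + 1) = -12 + 4*((2*a + 3*B) + 1) = -12 + 4*(1 + 2*a + 3*B) = -12 + (4 + 8*a + 12*B) = -8 + 8*a + 12*B)
g = -61 (g = (-8 + 8*(-7 + 6) + 12*(-4)) + 3 = (-8 + 8*(-1) - 48) + 3 = (-8 - 8 - 48) + 3 = -64 + 3 = -61)
P(o, k) = 61/11 (P(o, k) = -61/(-11) = -61*(-1/11) = 61/11)
58*P(11, K) - 126 = 58*(61/11) - 126 = 3538/11 - 126 = 2152/11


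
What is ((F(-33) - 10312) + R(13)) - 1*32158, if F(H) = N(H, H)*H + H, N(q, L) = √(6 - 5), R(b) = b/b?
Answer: -42535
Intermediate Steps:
R(b) = 1
N(q, L) = 1 (N(q, L) = √1 = 1)
F(H) = 2*H (F(H) = 1*H + H = H + H = 2*H)
((F(-33) - 10312) + R(13)) - 1*32158 = ((2*(-33) - 10312) + 1) - 1*32158 = ((-66 - 10312) + 1) - 32158 = (-10378 + 1) - 32158 = -10377 - 32158 = -42535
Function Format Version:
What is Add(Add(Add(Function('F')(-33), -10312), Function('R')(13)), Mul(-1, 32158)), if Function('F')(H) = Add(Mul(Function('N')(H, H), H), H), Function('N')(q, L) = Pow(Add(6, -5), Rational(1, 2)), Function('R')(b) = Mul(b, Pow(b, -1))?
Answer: -42535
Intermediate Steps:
Function('R')(b) = 1
Function('N')(q, L) = 1 (Function('N')(q, L) = Pow(1, Rational(1, 2)) = 1)
Function('F')(H) = Mul(2, H) (Function('F')(H) = Add(Mul(1, H), H) = Add(H, H) = Mul(2, H))
Add(Add(Add(Function('F')(-33), -10312), Function('R')(13)), Mul(-1, 32158)) = Add(Add(Add(Mul(2, -33), -10312), 1), Mul(-1, 32158)) = Add(Add(Add(-66, -10312), 1), -32158) = Add(Add(-10378, 1), -32158) = Add(-10377, -32158) = -42535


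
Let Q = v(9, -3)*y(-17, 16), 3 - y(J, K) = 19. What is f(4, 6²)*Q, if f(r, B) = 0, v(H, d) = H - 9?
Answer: 0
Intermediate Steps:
v(H, d) = -9 + H
y(J, K) = -16 (y(J, K) = 3 - 1*19 = 3 - 19 = -16)
Q = 0 (Q = (-9 + 9)*(-16) = 0*(-16) = 0)
f(4, 6²)*Q = 0*0 = 0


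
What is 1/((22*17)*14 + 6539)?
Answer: 1/11775 ≈ 8.4926e-5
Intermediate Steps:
1/((22*17)*14 + 6539) = 1/(374*14 + 6539) = 1/(5236 + 6539) = 1/11775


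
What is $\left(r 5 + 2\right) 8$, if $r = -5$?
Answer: $-184$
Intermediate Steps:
$\left(r 5 + 2\right) 8 = \left(\left(-5\right) 5 + 2\right) 8 = \left(-25 + 2\right) 8 = \left(-23\right) 8 = -184$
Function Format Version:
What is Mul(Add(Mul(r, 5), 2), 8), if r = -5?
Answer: -184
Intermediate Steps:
Mul(Add(Mul(r, 5), 2), 8) = Mul(Add(Mul(-5, 5), 2), 8) = Mul(Add(-25, 2), 8) = Mul(-23, 8) = -184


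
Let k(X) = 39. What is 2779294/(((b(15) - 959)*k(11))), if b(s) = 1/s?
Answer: -6948235/93496 ≈ -74.316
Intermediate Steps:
2779294/(((b(15) - 959)*k(11))) = 2779294/(((1/15 - 959)*39)) = 2779294/((-14384/15*39)) = 2779294/(-186992/5) = 2779294*(-5/186992) = -6948235/93496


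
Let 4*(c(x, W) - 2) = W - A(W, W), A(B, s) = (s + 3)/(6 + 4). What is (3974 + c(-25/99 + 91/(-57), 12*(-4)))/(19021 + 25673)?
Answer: 31721/357552 ≈ 0.088717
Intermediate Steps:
A(B, s) = 3/10 + s/10 (A(B, s) = (3 + s)/10 = (3 + s)*(⅒) = 3/10 + s/10)
c(x, W) = 77/40 + 9*W/40 (c(x, W) = 2 + (W - (3/10 + W/10))/4 = 2 + (W + (-3/10 - W/10))/4 = 2 + (-3/10 + 9*W/10)/4 = 2 + (-3/40 + 9*W/40) = 77/40 + 9*W/40)
(3974 + c(-25/99 + 91/(-57), 12*(-4)))/(19021 + 25673) = (3974 + (77/40 + 9*(12*(-4))/40))/(19021 + 25673) = (3974 + (77/40 + (9/40)*(-48)))/44694 = (3974 + (77/40 - 54/5))*(1/44694) = (3974 - 71/8)*(1/44694) = (31721/8)*(1/44694) = 31721/357552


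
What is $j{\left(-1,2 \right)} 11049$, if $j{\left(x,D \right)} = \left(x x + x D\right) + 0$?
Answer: $-11049$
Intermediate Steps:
$j{\left(x,D \right)} = x^{2} + D x$ ($j{\left(x,D \right)} = \left(x^{2} + D x\right) + 0 = x^{2} + D x$)
$j{\left(-1,2 \right)} 11049 = - (2 - 1) 11049 = \left(-1\right) 1 \cdot 11049 = \left(-1\right) 11049 = -11049$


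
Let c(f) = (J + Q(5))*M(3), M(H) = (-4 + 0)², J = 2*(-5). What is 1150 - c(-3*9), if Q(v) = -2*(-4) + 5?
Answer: 1102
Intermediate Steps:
J = -10
Q(v) = 13 (Q(v) = 8 + 5 = 13)
M(H) = 16 (M(H) = (-4)² = 16)
c(f) = 48 (c(f) = (-10 + 13)*16 = 3*16 = 48)
1150 - c(-3*9) = 1150 - 1*48 = 1150 - 48 = 1102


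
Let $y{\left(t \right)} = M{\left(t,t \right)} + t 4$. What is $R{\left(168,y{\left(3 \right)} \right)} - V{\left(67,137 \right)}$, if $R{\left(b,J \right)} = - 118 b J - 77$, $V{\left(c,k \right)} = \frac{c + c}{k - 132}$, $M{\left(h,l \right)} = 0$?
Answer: $- \frac{1189959}{5} \approx -2.3799 \cdot 10^{5}$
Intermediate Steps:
$y{\left(t \right)} = 4 t$ ($y{\left(t \right)} = 0 + t 4 = 0 + 4 t = 4 t$)
$V{\left(c,k \right)} = \frac{2 c}{-132 + k}$
$R{\left(b,J \right)} = -77 - 118 J b$ ($R{\left(b,J \right)} = - 118 J b - 77 = -77 - 118 J b$)
$R{\left(168,y{\left(3 \right)} \right)} - V{\left(67,137 \right)} = \left(-77 - 118 \cdot 4 \cdot 3 \cdot 168\right) - 2 \cdot 67 \frac{1}{-132 + 137} = \left(-77 - 1416 \cdot 168\right) - 2 \cdot 67 \cdot \frac{1}{5} = \left(-77 - 237888\right) - 2 \cdot 67 \cdot \frac{1}{5} = -237965 - \frac{134}{5} = - \frac{1189959}{5}$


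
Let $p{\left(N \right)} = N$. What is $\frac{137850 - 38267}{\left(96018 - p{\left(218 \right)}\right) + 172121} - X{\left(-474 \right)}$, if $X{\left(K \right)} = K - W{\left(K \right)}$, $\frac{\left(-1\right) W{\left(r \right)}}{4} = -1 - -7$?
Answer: $\frac{120664033}{267921} \approx 450.37$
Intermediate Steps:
$W{\left(r \right)} = -24$ ($W{\left(r \right)} = - 4 \left(-1 - -7\right) = - 4 \left(-1 + 7\right) = \left(-4\right) 6 = -24$)
$X{\left(K \right)} = 24 + K$ ($X{\left(K \right)} = K - -24 = K + 24 = 24 + K$)
$\frac{137850 - 38267}{\left(96018 - p{\left(218 \right)}\right) + 172121} - X{\left(-474 \right)} = \frac{137850 - 38267}{\left(96018 - 218\right) + 172121} - \left(24 - 474\right) = \frac{99583}{\left(96018 - 218\right) + 172121} - -450 = \frac{99583}{95800 + 172121} + 450 = \frac{99583}{267921} + 450 = \frac{120664033}{267921}$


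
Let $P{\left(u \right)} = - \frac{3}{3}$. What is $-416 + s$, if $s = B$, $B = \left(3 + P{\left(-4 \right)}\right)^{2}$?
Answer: $-412$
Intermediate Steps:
$P{\left(u \right)} = -1$ ($P{\left(u \right)} = \left(-3\right) \frac{1}{3} = -1$)
$B = 4$ ($B = \left(3 - 1\right)^{2} = 2^{2} = 4$)
$s = 4$
$-416 + s = -416 + 4 = -412$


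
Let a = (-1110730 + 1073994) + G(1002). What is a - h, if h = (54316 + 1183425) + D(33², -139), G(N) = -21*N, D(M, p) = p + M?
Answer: -1296469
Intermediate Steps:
D(M, p) = M + p
a = -57778 (a = (-1110730 + 1073994) - 21*1002 = -36736 - 21042 = -57778)
h = 1238691 (h = (54316 + 1183425) + (33² - 139) = 1237741 + (1089 - 139) = 1237741 + 950 = 1238691)
a - h = -57778 - 1*1238691 = -57778 - 1238691 = -1296469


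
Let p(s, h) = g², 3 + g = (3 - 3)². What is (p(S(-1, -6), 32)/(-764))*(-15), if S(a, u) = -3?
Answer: 135/764 ≈ 0.17670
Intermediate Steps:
g = -3 (g = -3 + (3 - 3)² = -3 + 0² = -3 + 0 = -3)
p(s, h) = 9 (p(s, h) = (-3)² = 9)
(p(S(-1, -6), 32)/(-764))*(-15) = (9/(-764))*(-15) = (9*(-1/764))*(-15) = -9/764*(-15) = 135/764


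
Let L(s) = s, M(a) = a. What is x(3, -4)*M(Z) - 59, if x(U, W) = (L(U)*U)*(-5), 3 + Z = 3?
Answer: -59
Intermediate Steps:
Z = 0 (Z = -3 + 3 = 0)
x(U, W) = -5*U² (x(U, W) = (U*U)*(-5) = U²*(-5) = -5*U²)
x(3, -4)*M(Z) - 59 = -5*3²*0 - 59 = -5*9*0 - 59 = -45*0 - 59 = 0 - 59 = -59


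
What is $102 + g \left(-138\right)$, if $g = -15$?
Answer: $2172$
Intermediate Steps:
$102 + g \left(-138\right) = 102 - -2070 = 102 + 2070 = 2172$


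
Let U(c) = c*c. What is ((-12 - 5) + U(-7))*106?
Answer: 3392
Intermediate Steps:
U(c) = c²
((-12 - 5) + U(-7))*106 = ((-12 - 5) + (-7)²)*106 = (-17 + 49)*106 = 32*106 = 3392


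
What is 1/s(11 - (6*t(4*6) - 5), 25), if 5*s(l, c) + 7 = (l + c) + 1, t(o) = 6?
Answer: -5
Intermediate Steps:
s(l, c) = -6/5 + c/5 + l/5 (s(l, c) = -7/5 + ((l + c) + 1)/5 = -7/5 + ((c + l) + 1)/5 = -7/5 + (1 + c + l)/5 = -7/5 + (⅕ + c/5 + l/5) = -6/5 + c/5 + l/5)
1/s(11 - (6*t(4*6) - 5), 25) = 1/(-6/5 + (⅕)*25 + (11 - (6*6 - 5))/5) = 1/(-6/5 + 5 + (11 - (36 - 5))/5) = 1/(-6/5 + 5 + (11 - 1*31)/5) = 1/(-6/5 + 5 + (11 - 31)/5) = 1/(-6/5 + 5 + (⅕)*(-20)) = 1/(-6/5 + 5 - 4) = 1/(-⅕) = -5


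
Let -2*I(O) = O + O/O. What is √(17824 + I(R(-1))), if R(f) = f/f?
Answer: √17823 ≈ 133.50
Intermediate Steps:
R(f) = 1
I(O) = -½ - O/2 (I(O) = -(O + O/O)/2 = -(O + 1)/2 = -(1 + O)/2 = -½ - O/2)
√(17824 + I(R(-1))) = √(17824 + (-½ - ½*1)) = √(17824 + (-½ - ½)) = √(17824 - 1) = √17823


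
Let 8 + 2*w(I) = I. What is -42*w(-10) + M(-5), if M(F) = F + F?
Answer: 368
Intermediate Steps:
w(I) = -4 + I/2
M(F) = 2*F
-42*w(-10) + M(-5) = -42*(-4 + (½)*(-10)) + 2*(-5) = -42*(-4 - 5) - 10 = -42*(-9) - 10 = 378 - 10 = 368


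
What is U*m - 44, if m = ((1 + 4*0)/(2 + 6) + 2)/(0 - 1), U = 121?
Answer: -2409/8 ≈ -301.13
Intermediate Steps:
m = -17/8 (m = ((1 + 0)/8 + 2)/(-1) = -(1*(1/8) + 2) = -(1/8 + 2) = -1*17/8 = -17/8 ≈ -2.1250)
U*m - 44 = 121*(-17/8) - 44 = -2057/8 - 44 = -2409/8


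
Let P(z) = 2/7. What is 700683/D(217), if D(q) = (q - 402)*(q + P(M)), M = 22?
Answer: -1634927/93795 ≈ -17.431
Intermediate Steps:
P(z) = 2/7 (P(z) = 2*(⅐) = 2/7)
D(q) = (-402 + q)*(2/7 + q) (D(q) = (q - 402)*(q + 2/7) = (-402 + q)*(2/7 + q))
700683/D(217) = 700683/(-804/7 + 217² - 2812/7*217) = 700683/(-804/7 + 47089 - 87172) = 700683/(-281385/7) = 700683*(-7/281385) = -1634927/93795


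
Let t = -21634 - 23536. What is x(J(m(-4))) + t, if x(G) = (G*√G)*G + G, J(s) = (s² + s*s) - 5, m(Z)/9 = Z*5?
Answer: 19625 + 4198392025*√64795 ≈ 1.0687e+12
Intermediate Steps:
m(Z) = 45*Z (m(Z) = 9*(Z*5) = 9*(5*Z) = 45*Z)
J(s) = -5 + 2*s² (J(s) = (s² + s²) - 5 = 2*s² - 5 = -5 + 2*s²)
t = -45170
x(G) = G + G^(5/2) (x(G) = G^(3/2)*G + G = G^(5/2) + G = G + G^(5/2))
x(J(m(-4))) + t = ((-5 + 2*(45*(-4))²) + (-5 + 2*(45*(-4))²)^(5/2)) - 45170 = ((-5 + 2*(-180)²) + (-5 + 2*(-180)²)^(5/2)) - 45170 = ((-5 + 2*32400) + (-5 + 2*32400)^(5/2)) - 45170 = ((-5 + 64800) + (-5 + 64800)^(5/2)) - 45170 = (64795 + 64795^(5/2)) - 45170 = (64795 + 4198392025*√64795) - 45170 = 19625 + 4198392025*√64795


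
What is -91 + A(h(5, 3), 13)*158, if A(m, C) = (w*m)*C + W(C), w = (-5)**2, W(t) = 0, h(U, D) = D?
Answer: 153959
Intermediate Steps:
w = 25
A(m, C) = 25*C*m (A(m, C) = (25*m)*C + 0 = 25*C*m + 0 = 25*C*m)
-91 + A(h(5, 3), 13)*158 = -91 + (25*13*3)*158 = -91 + 975*158 = -91 + 154050 = 153959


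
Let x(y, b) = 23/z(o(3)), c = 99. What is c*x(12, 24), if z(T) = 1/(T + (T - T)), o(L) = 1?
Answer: 2277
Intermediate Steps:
z(T) = 1/T (z(T) = 1/(T + 0) = 1/T)
x(y, b) = 23 (x(y, b) = 23/(1/1) = 23/1 = 23*1 = 23)
c*x(12, 24) = 99*23 = 2277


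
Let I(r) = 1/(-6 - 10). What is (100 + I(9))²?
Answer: 2556801/256 ≈ 9987.5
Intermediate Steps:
I(r) = -1/16 (I(r) = 1/(-16) = -1/16)
(100 + I(9))² = (100 - 1/16)² = (1599/16)² = 2556801/256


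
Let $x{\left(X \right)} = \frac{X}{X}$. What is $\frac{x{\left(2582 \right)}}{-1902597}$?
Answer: $- \frac{1}{1902597} \approx -5.256 \cdot 10^{-7}$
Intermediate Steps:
$x{\left(X \right)} = 1$
$\frac{x{\left(2582 \right)}}{-1902597} = 1 \frac{1}{-1902597} = 1 \left(- \frac{1}{1902597}\right) = - \frac{1}{1902597}$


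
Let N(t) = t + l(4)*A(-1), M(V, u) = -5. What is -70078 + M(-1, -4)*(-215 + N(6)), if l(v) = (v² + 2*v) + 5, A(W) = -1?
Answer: -68888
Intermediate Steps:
l(v) = 5 + v² + 2*v
N(t) = -29 + t (N(t) = t + (5 + 4² + 2*4)*(-1) = t + (5 + 16 + 8)*(-1) = t + 29*(-1) = t - 29 = -29 + t)
-70078 + M(-1, -4)*(-215 + N(6)) = -70078 - 5*(-215 + (-29 + 6)) = -70078 - 5*(-215 - 23) = -70078 - 5*(-238) = -70078 + 1190 = -68888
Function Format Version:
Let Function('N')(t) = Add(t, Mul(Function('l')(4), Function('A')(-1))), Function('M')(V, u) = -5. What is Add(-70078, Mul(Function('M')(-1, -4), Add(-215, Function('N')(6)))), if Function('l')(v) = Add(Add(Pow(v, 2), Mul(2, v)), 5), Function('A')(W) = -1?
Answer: -68888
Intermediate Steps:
Function('l')(v) = Add(5, Pow(v, 2), Mul(2, v))
Function('N')(t) = Add(-29, t) (Function('N')(t) = Add(t, Mul(Add(5, Pow(4, 2), Mul(2, 4)), -1)) = Add(t, Mul(Add(5, 16, 8), -1)) = Add(t, Mul(29, -1)) = Add(t, -29) = Add(-29, t))
Add(-70078, Mul(Function('M')(-1, -4), Add(-215, Function('N')(6)))) = Add(-70078, Mul(-5, Add(-215, Add(-29, 6)))) = Add(-70078, Mul(-5, Add(-215, -23))) = Add(-70078, Mul(-5, -238)) = Add(-70078, 1190) = -68888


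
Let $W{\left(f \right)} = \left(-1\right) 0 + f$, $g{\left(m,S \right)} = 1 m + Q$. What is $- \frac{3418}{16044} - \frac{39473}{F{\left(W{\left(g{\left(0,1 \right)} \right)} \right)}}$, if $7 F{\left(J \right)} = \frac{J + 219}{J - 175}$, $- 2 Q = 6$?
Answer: $\frac{32879044061}{144396} \approx 2.277 \cdot 10^{5}$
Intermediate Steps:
$Q = -3$ ($Q = \left(- \frac{1}{2}\right) 6 = -3$)
$g{\left(m,S \right)} = -3 + m$ ($g{\left(m,S \right)} = 1 m - 3 = m - 3 = -3 + m$)
$W{\left(f \right)} = f$ ($W{\left(f \right)} = 0 + f = f$)
$F{\left(J \right)} = \frac{219 + J}{7 \left(-175 + J\right)}$ ($F{\left(J \right)} = \frac{\left(J + 219\right) \frac{1}{J - 175}}{7} = \frac{\left(219 + J\right) \frac{1}{-175 + J}}{7} = \frac{\frac{1}{-175 + J} \left(219 + J\right)}{7} = \frac{219 + J}{7 \left(-175 + J\right)}$)
$- \frac{3418}{16044} - \frac{39473}{F{\left(W{\left(g{\left(0,1 \right)} \right)} \right)}} = - \frac{3418}{16044} - \frac{39473}{\frac{1}{7} \frac{1}{-175 + \left(-3 + 0\right)} \left(219 + \left(-3 + 0\right)\right)} = \left(-3418\right) \frac{1}{16044} - \frac{39473}{\frac{1}{7} \frac{1}{-175 - 3} \left(219 - 3\right)} = - \frac{1709}{8022} - \frac{39473}{\frac{1}{7} \frac{1}{-178} \cdot 216} = - \frac{1709}{8022} - \frac{39473}{\frac{1}{7} \left(- \frac{1}{178}\right) 216} = - \frac{1709}{8022} - \frac{39473}{- \frac{108}{623}} = - \frac{1709}{8022} - - \frac{24591679}{108} = - \frac{1709}{8022} + \frac{24591679}{108} = \frac{32879044061}{144396}$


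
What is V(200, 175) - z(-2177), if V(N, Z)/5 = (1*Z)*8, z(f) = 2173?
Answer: 4827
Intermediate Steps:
V(N, Z) = 40*Z (V(N, Z) = 5*((1*Z)*8) = 5*(Z*8) = 5*(8*Z) = 40*Z)
V(200, 175) - z(-2177) = 40*175 - 1*2173 = 7000 - 2173 = 4827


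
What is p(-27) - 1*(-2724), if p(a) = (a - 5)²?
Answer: 3748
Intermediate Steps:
p(a) = (-5 + a)²
p(-27) - 1*(-2724) = (-5 - 27)² - 1*(-2724) = (-32)² + 2724 = 1024 + 2724 = 3748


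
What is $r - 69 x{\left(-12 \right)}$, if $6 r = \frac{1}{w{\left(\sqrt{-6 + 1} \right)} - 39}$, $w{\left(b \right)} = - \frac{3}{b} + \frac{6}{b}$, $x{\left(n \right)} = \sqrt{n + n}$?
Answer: $\frac{- 161460 \sqrt{6} + 5 i - 2484 i \sqrt{30}}{18 \left(\sqrt{5} - 65 i\right)} \approx -0.0042685 - 338.03 i$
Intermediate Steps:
$x{\left(n \right)} = \sqrt{2} \sqrt{n}$ ($x{\left(n \right)} = \sqrt{2 n} = \sqrt{2} \sqrt{n}$)
$w{\left(b \right)} = \frac{3}{b}$
$r = \frac{1}{6 \left(-39 - \frac{3 i \sqrt{5}}{5}\right)}$ ($r = \frac{1}{6 \left(\frac{3}{\sqrt{-6 + 1}} - 39\right)} = \frac{1}{6 \left(\frac{3}{\sqrt{-5}} - 39\right)} = \frac{1}{6 \left(\frac{3}{i \sqrt{5}} - 39\right)} = \frac{1}{6 \left(3 \left(- \frac{i \sqrt{5}}{5}\right) - 39\right)} = \frac{1}{6 \left(- \frac{3 i \sqrt{5}}{5} - 39\right)} = \frac{1}{6 \left(-39 - \frac{3 i \sqrt{5}}{5}\right)} \approx -0.0042685 + 0.00014684 i$)
$r - 69 x{\left(-12 \right)} = \left(- \frac{65}{15228} + \frac{i \sqrt{5}}{15228}\right) - 69 \sqrt{2} \sqrt{-12} = \left(- \frac{65}{15228} + \frac{i \sqrt{5}}{15228}\right) - 69 \sqrt{2} \cdot 2 i \sqrt{3} = \left(- \frac{65}{15228} + \frac{i \sqrt{5}}{15228}\right) - 69 \cdot 2 i \sqrt{6} = \left(- \frac{65}{15228} + \frac{i \sqrt{5}}{15228}\right) - 138 i \sqrt{6} = - \frac{65}{15228} - 138 i \sqrt{6} + \frac{i \sqrt{5}}{15228}$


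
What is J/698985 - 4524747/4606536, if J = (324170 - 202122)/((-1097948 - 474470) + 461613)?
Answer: -1171059057629266901/1192226845788732600 ≈ -0.98225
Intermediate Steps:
J = -122048/1110805 (J = 122048/(-1572418 + 461613) = 122048/(-1110805) = 122048*(-1/1110805) = -122048/1110805 ≈ -0.10987)
J/698985 - 4524747/4606536 = -122048/1110805/698985 - 4524747/4606536 = -122048/1110805*1/698985 - 4524747*1/4606536 = -122048/776436032925 - 1508249/1535512 = -1171059057629266901/1192226845788732600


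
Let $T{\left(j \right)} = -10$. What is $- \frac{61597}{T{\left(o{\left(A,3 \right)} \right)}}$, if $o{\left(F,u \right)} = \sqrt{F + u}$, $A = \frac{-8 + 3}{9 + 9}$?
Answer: $\frac{61597}{10} \approx 6159.7$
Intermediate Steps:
$A = - \frac{5}{18} \approx -0.27778$
$- \frac{61597}{T{\left(o{\left(A,3 \right)} \right)}} = - \frac{61597}{-10} = \left(-61597\right) \left(- \frac{1}{10}\right) = \frac{61597}{10}$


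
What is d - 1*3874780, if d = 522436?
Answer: -3352344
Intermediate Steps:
d - 1*3874780 = 522436 - 1*3874780 = 522436 - 3874780 = -3352344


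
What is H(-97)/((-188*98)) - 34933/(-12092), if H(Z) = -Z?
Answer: 160608167/55695752 ≈ 2.8837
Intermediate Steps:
H(-97)/((-188*98)) - 34933/(-12092) = (-1*(-97))/((-188*98)) - 34933/(-12092) = 97/(-18424) - 34933*(-1/12092) = 97*(-1/18424) + 34933/12092 = -97/18424 + 34933/12092 = 160608167/55695752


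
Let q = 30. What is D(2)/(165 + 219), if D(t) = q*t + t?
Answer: 31/192 ≈ 0.16146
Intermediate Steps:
D(t) = 31*t (D(t) = 30*t + t = 31*t)
D(2)/(165 + 219) = (31*2)/(165 + 219) = 62/384 = (1/384)*62 = 31/192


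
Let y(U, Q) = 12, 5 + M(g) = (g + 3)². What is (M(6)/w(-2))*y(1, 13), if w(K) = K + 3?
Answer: 912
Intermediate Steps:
M(g) = -5 + (3 + g)² (M(g) = -5 + (g + 3)² = -5 + (3 + g)²)
w(K) = 3 + K
(M(6)/w(-2))*y(1, 13) = ((-5 + (3 + 6)²)/(3 - 2))*12 = ((-5 + 9²)/1)*12 = ((-5 + 81)*1)*12 = (76*1)*12 = 76*12 = 912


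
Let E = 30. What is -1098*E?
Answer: -32940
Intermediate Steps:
-1098*E = -1098*30 = -32940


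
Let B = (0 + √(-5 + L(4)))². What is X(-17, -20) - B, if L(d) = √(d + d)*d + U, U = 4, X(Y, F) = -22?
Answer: -21 - 8*√2 ≈ -32.314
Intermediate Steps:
L(d) = 4 + √2*d^(3/2) (L(d) = √(d + d)*d + 4 = √(2*d)*d + 4 = (√2*√d)*d + 4 = √2*d^(3/2) + 4 = 4 + √2*d^(3/2))
B = -1 + 8*√2 (B = (0 + √(-5 + (4 + √2*4^(3/2))))² = (0 + √(-5 + (4 + √2*8)))² = (0 + √(-5 + (4 + 8*√2)))² = (0 + √(-1 + 8*√2))² = (√(-1 + 8*√2))² = -1 + 8*√2 ≈ 10.314)
X(-17, -20) - B = -22 - (-1 + 8*√2) = -22 + (1 - 8*√2) = -21 - 8*√2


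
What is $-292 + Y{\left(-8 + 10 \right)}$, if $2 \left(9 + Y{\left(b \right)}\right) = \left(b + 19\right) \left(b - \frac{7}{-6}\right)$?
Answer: $- \frac{1071}{4} \approx -267.75$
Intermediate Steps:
$Y{\left(b \right)} = -9 + \frac{\left(19 + b\right) \left(\frac{7}{6} + b\right)}{2}$ ($Y{\left(b \right)} = -9 + \frac{\left(b + 19\right) \left(b - \frac{7}{-6}\right)}{2} = -9 + \frac{\left(19 + b\right) \left(b - - \frac{7}{6}\right)}{2} = -9 + \frac{\left(19 + b\right) \left(b + \frac{7}{6}\right)}{2} = -9 + \frac{\left(19 + b\right) \left(\frac{7}{6} + b\right)}{2}$)
$-292 + Y{\left(-8 + 10 \right)} = -292 + \left(\frac{25}{12} + \frac{\left(-8 + 10\right)^{2}}{2} + \frac{121 \left(-8 + 10\right)}{12}\right) = -292 + \left(\frac{25}{12} + \frac{2^{2}}{2} + \frac{121}{12} \cdot 2\right) = -292 + \left(\frac{25}{12} + \frac{1}{2} \cdot 4 + \frac{121}{6}\right) = -292 + \left(\frac{25}{12} + 2 + \frac{121}{6}\right) = -292 + \frac{97}{4} = - \frac{1071}{4}$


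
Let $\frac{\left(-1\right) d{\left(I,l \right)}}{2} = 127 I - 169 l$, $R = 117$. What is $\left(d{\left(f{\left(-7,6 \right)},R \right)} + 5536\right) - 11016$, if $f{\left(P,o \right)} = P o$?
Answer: $44734$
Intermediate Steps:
$d{\left(I,l \right)} = - 254 I + 338 l$ ($d{\left(I,l \right)} = - 2 \left(127 I - 169 l\right) = - 2 \left(- 169 l + 127 I\right) = - 254 I + 338 l$)
$\left(d{\left(f{\left(-7,6 \right)},R \right)} + 5536\right) - 11016 = \left(\left(- 254 \left(\left(-7\right) 6\right) + 338 \cdot 117\right) + 5536\right) - 11016 = \left(\left(\left(-254\right) \left(-42\right) + 39546\right) + 5536\right) - 11016 = \left(\left(10668 + 39546\right) + 5536\right) - 11016 = \left(50214 + 5536\right) - 11016 = 55750 - 11016 = 44734$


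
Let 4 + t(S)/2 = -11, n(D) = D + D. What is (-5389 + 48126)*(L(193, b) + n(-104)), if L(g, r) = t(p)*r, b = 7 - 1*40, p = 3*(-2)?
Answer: 33420334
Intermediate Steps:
n(D) = 2*D
p = -6
t(S) = -30 (t(S) = -8 + 2*(-11) = -8 - 22 = -30)
b = -33 (b = 7 - 40 = -33)
L(g, r) = -30*r
(-5389 + 48126)*(L(193, b) + n(-104)) = (-5389 + 48126)*(-30*(-33) + 2*(-104)) = 42737*(990 - 208) = 42737*782 = 33420334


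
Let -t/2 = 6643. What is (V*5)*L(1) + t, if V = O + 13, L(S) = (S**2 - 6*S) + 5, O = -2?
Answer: -13286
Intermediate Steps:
t = -13286 (t = -2*6643 = -13286)
L(S) = 5 + S**2 - 6*S
V = 11 (V = -2 + 13 = 11)
(V*5)*L(1) + t = (11*5)*(5 + 1**2 - 6*1) - 13286 = 55*(5 + 1 - 6) - 13286 = 55*0 - 13286 = 0 - 13286 = -13286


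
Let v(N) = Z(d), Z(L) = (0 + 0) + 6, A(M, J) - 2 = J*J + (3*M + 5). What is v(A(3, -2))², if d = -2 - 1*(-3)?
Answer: 36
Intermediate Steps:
d = 1 (d = -2 + 3 = 1)
A(M, J) = 7 + J² + 3*M (A(M, J) = 2 + (J*J + (3*M + 5)) = 2 + (J² + (5 + 3*M)) = 2 + (5 + J² + 3*M) = 7 + J² + 3*M)
Z(L) = 6 (Z(L) = 0 + 6 = 6)
v(N) = 6
v(A(3, -2))² = 6² = 36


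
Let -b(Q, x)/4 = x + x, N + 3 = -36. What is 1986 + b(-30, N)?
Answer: 2298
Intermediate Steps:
N = -39 (N = -3 - 36 = -39)
b(Q, x) = -8*x (b(Q, x) = -4*(x + x) = -8*x)
1986 + b(-30, N) = 1986 - 8*(-39) = 1986 + 312 = 2298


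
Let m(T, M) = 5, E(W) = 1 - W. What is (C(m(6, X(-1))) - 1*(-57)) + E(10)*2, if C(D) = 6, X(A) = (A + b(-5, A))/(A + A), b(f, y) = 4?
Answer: 45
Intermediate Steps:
X(A) = (4 + A)/(2*A) (X(A) = (A + 4)/(A + A) = (4 + A)/((2*A)) = (4 + A)*(1/(2*A)) = (4 + A)/(2*A))
(C(m(6, X(-1))) - 1*(-57)) + E(10)*2 = (6 - 1*(-57)) + (1 - 1*10)*2 = (6 + 57) + (1 - 10)*2 = 63 - 9*2 = 63 - 18 = 45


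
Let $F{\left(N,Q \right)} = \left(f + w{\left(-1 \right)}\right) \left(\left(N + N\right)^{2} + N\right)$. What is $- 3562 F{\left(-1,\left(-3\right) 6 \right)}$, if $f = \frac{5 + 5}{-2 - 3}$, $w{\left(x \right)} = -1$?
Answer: $32058$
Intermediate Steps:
$f = -2$ ($f = \frac{10}{-5} = 10 \left(- \frac{1}{5}\right) = -2$)
$F{\left(N,Q \right)} = - 12 N^{2} - 3 N$ ($F{\left(N,Q \right)} = \left(-2 - 1\right) \left(\left(N + N\right)^{2} + N\right) = - 3 \left(\left(2 N\right)^{2} + N\right) = - 3 \left(4 N^{2} + N\right) = - 3 \left(N + 4 N^{2}\right) = - 12 N^{2} - 3 N$)
$- 3562 F{\left(-1,\left(-3\right) 6 \right)} = - 3562 \cdot 3 \left(-1\right) \left(-1 - -4\right) = - 3562 \cdot 3 \left(-1\right) \left(-1 + 4\right) = - 3562 \cdot 3 \left(-1\right) 3 = \left(-3562\right) \left(-9\right) = 32058$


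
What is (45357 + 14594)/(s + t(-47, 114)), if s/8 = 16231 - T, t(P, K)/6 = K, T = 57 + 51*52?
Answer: 59951/108860 ≈ 0.55072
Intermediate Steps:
T = 2709 (T = 57 + 2652 = 2709)
t(P, K) = 6*K
s = 108176 (s = 8*(16231 - 1*2709) = 8*(16231 - 2709) = 8*13522 = 108176)
(45357 + 14594)/(s + t(-47, 114)) = (45357 + 14594)/(108176 + 6*114) = 59951/(108176 + 684) = 59951/108860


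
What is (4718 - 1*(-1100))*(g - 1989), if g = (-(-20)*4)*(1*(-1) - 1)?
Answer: -12502882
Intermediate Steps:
g = -160 (g = (-4*(-20))*(-1 - 1) = 80*(-2) = -160)
(4718 - 1*(-1100))*(g - 1989) = (4718 - 1*(-1100))*(-160 - 1989) = (4718 + 1100)*(-2149) = 5818*(-2149) = -12502882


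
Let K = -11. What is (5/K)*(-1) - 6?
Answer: -61/11 ≈ -5.5455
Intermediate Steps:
(5/K)*(-1) - 6 = (5/(-11))*(-1) - 6 = (5*(-1/11))*(-1) - 6 = -5/11*(-1) - 6 = 5/11 - 6 = -61/11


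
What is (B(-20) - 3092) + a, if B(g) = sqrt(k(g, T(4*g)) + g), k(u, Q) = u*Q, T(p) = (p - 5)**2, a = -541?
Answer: -3633 + 2*I*sqrt(36130) ≈ -3633.0 + 380.16*I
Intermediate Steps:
T(p) = (-5 + p)**2
k(u, Q) = Q*u
B(g) = sqrt(g + g*(-5 + 4*g)**2) (B(g) = sqrt((-5 + 4*g)**2*g + g) = sqrt(g*(-5 + 4*g)**2 + g) = sqrt(g + g*(-5 + 4*g)**2))
(B(-20) - 3092) + a = (sqrt(-20*(1 + (-5 + 4*(-20))**2)) - 3092) - 541 = (sqrt(-20*(1 + (-5 - 80)**2)) - 3092) - 541 = (sqrt(-20*(1 + (-85)**2)) - 3092) - 541 = (sqrt(-20*(1 + 7225)) - 3092) - 541 = (sqrt(-20*7226) - 3092) - 541 = (sqrt(-144520) - 3092) - 541 = (2*I*sqrt(36130) - 3092) - 541 = (-3092 + 2*I*sqrt(36130)) - 541 = -3633 + 2*I*sqrt(36130)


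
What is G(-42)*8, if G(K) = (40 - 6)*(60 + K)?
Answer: 4896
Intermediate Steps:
G(K) = 2040 + 34*K (G(K) = 34*(60 + K) = 2040 + 34*K)
G(-42)*8 = (2040 + 34*(-42))*8 = (2040 - 1428)*8 = 612*8 = 4896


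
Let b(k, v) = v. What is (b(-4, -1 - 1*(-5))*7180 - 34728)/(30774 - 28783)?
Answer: -6008/1991 ≈ -3.0176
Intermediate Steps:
(b(-4, -1 - 1*(-5))*7180 - 34728)/(30774 - 28783) = ((-1 - 1*(-5))*7180 - 34728)/(30774 - 28783) = ((-1 + 5)*7180 - 34728)/1991 = (4*7180 - 34728)*(1/1991) = (28720 - 34728)*(1/1991) = -6008*1/1991 = -6008/1991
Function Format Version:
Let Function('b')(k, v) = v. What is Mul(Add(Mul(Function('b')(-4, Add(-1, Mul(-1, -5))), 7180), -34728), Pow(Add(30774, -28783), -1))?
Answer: Rational(-6008, 1991) ≈ -3.0176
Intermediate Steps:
Mul(Add(Mul(Function('b')(-4, Add(-1, Mul(-1, -5))), 7180), -34728), Pow(Add(30774, -28783), -1)) = Mul(Add(Mul(Add(-1, Mul(-1, -5)), 7180), -34728), Pow(Add(30774, -28783), -1)) = Mul(Add(Mul(Add(-1, 5), 7180), -34728), Pow(1991, -1)) = Mul(Add(Mul(4, 7180), -34728), Rational(1, 1991)) = Mul(Add(28720, -34728), Rational(1, 1991)) = Mul(-6008, Rational(1, 1991)) = Rational(-6008, 1991)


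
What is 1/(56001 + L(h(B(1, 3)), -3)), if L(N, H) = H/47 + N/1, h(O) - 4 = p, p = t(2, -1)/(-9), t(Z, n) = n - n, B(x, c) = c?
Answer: 47/2632232 ≈ 1.7856e-5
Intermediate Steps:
t(Z, n) = 0
p = 0 (p = 0/(-9) = 0*(-⅑) = 0)
h(O) = 4 (h(O) = 4 + 0 = 4)
L(N, H) = N + H/47 (L(N, H) = H*(1/47) + N*1 = H/47 + N = N + H/47)
1/(56001 + L(h(B(1, 3)), -3)) = 1/(56001 + (4 + (1/47)*(-3))) = 1/(56001 + (4 - 3/47)) = 1/(56001 + 185/47) = 1/(2632232/47) = 47/2632232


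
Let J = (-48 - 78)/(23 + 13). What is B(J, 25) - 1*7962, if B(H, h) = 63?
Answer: -7899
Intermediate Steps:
J = -7/2 (J = -126/36 = -126*1/36 = -7/2 ≈ -3.5000)
B(J, 25) - 1*7962 = 63 - 1*7962 = 63 - 7962 = -7899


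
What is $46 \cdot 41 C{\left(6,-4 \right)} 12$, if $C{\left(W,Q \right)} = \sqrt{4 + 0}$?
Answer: $45264$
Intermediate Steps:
$C{\left(W,Q \right)} = 2$ ($C{\left(W,Q \right)} = \sqrt{4} = 2$)
$46 \cdot 41 C{\left(6,-4 \right)} 12 = 46 \cdot 41 \cdot 2 \cdot 12 = 1886 \cdot 24 = 45264$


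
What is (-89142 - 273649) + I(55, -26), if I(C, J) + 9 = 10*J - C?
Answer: -363115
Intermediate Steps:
I(C, J) = -9 - C + 10*J (I(C, J) = -9 + (10*J - C) = -9 + (-C + 10*J) = -9 - C + 10*J)
(-89142 - 273649) + I(55, -26) = (-89142 - 273649) + (-9 - 1*55 + 10*(-26)) = -362791 + (-9 - 55 - 260) = -362791 - 324 = -363115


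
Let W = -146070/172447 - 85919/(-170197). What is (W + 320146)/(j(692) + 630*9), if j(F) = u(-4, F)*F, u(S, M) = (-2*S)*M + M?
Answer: 1044029212126513/14073130707518146 ≈ 0.074186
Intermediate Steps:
u(S, M) = M - 2*M*S (u(S, M) = -2*M*S + M = M - 2*M*S)
j(F) = 9*F**2 (j(F) = (F*(1 - 2*(-4)))*F = (F*(1 + 8))*F = (F*9)*F = (9*F)*F = 9*F**2)
W = -10044201997/29349962059 (W = -146070*1/172447 - 85919*(-1/170197) = -146070/172447 + 85919/170197 = -10044201997/29349962059 ≈ -0.34222)
(W + 320146)/(j(692) + 630*9) = (-10044201997/29349962059 + 320146)/(9*692**2 + 630*9) = 9396262909138617/(29349962059*(9*478864 + 5670)) = 9396262909138617/(29349962059*(4309776 + 5670)) = (9396262909138617/29349962059)/4315446 = (9396262909138617/29349962059)*(1/4315446) = 1044029212126513/14073130707518146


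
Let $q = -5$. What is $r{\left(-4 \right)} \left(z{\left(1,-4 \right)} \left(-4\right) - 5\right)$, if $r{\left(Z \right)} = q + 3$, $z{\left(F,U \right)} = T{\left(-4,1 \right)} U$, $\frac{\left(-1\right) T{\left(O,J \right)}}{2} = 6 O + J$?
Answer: $-1462$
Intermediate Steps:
$T{\left(O,J \right)} = - 12 O - 2 J$ ($T{\left(O,J \right)} = - 2 \left(6 O + J\right) = - 2 \left(J + 6 O\right) = - 12 O - 2 J$)
$z{\left(F,U \right)} = 46 U$ ($z{\left(F,U \right)} = \left(\left(-12\right) \left(-4\right) - 2\right) U = \left(48 - 2\right) U = 46 U$)
$r{\left(Z \right)} = -2$ ($r{\left(Z \right)} = -5 + 3 = -2$)
$r{\left(-4 \right)} \left(z{\left(1,-4 \right)} \left(-4\right) - 5\right) = - 2 \left(46 \left(-4\right) \left(-4\right) - 5\right) = - 2 \left(\left(-184\right) \left(-4\right) - 5\right) = - 2 \left(736 - 5\right) = \left(-2\right) 731 = -1462$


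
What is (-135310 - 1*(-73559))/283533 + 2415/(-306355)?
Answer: -560070280/2481764349 ≈ -0.22567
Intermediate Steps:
(-135310 - 1*(-73559))/283533 + 2415/(-306355) = (-135310 + 73559)*(1/283533) + 2415*(-1/306355) = -61751*1/283533 - 69/8753 = -61751/283533 - 69/8753 = -560070280/2481764349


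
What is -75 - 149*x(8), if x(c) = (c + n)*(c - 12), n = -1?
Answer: 4097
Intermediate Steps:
x(c) = (-1 + c)*(-12 + c) (x(c) = (c - 1)*(c - 12) = (-1 + c)*(-12 + c))
-75 - 149*x(8) = -75 - 149*(12 + 8**2 - 13*8) = -75 - 149*(12 + 64 - 104) = -75 - 149*(-28) = -75 + 4172 = 4097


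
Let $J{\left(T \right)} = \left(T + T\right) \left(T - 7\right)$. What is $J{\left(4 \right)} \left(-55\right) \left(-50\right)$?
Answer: $-66000$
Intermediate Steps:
$J{\left(T \right)} = 2 T \left(-7 + T\right)$
$J{\left(4 \right)} \left(-55\right) \left(-50\right) = 2 \cdot 4 \left(-7 + 4\right) \left(-55\right) \left(-50\right) = 2 \cdot 4 \left(-3\right) \left(-55\right) \left(-50\right) = \left(-24\right) \left(-55\right) \left(-50\right) = 1320 \left(-50\right) = -66000$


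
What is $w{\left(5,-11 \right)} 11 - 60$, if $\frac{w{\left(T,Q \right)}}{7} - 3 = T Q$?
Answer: $-4064$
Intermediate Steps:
$w{\left(T,Q \right)} = 21 + 7 Q T$ ($w{\left(T,Q \right)} = 21 + 7 T Q = 21 + 7 Q T$)
$w{\left(5,-11 \right)} 11 - 60 = \left(21 + 7 \left(-11\right) 5\right) 11 - 60 = \left(21 - 385\right) 11 - 60 = \left(-364\right) 11 - 60 = -4004 - 60 = -4064$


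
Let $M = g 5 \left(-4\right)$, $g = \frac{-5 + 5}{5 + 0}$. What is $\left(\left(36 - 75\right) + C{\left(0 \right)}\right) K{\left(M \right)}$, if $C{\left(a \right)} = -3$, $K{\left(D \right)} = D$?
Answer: $0$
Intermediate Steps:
$g = 0$ ($g = \frac{0}{5} = 0 \cdot \frac{1}{5} = 0$)
$M = 0$ ($M = 0 \cdot 5 \left(-4\right) = 0 \left(-4\right) = 0$)
$\left(\left(36 - 75\right) + C{\left(0 \right)}\right) K{\left(M \right)} = \left(\left(36 - 75\right) - 3\right) 0 = \left(-39 - 3\right) 0 = \left(-42\right) 0 = 0$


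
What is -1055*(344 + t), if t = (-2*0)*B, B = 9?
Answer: -362920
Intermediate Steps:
t = 0 (t = -2*0*9 = 0*9 = 0)
-1055*(344 + t) = -1055*(344 + 0) = -1055*344 = -362920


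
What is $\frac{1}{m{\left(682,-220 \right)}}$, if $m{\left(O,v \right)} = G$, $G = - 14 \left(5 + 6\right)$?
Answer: $- \frac{1}{154} \approx -0.0064935$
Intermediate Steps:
$G = -154$ ($G = \left(-14\right) 11 = -154$)
$m{\left(O,v \right)} = -154$
$\frac{1}{m{\left(682,-220 \right)}} = \frac{1}{-154} = - \frac{1}{154}$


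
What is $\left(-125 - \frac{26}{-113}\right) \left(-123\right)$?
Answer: $\frac{1734177}{113} \approx 15347.0$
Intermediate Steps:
$\left(-125 - \frac{26}{-113}\right) \left(-123\right) = \left(-125 - - \frac{26}{113}\right) \left(-123\right) = \left(-125 + \frac{26}{113}\right) \left(-123\right) = \left(- \frac{14099}{113}\right) \left(-123\right) = \frac{1734177}{113}$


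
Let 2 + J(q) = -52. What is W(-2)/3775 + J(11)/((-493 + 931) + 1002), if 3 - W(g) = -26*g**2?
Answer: -553/60400 ≈ -0.0091556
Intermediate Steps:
W(g) = 3 + 26*g**2 (W(g) = 3 - (-26)*g**2 = 3 + 26*g**2)
J(q) = -54 (J(q) = -2 - 52 = -54)
W(-2)/3775 + J(11)/((-493 + 931) + 1002) = (3 + 26*(-2)**2)/3775 - 54/((-493 + 931) + 1002) = (3 + 26*4)*(1/3775) - 54/(438 + 1002) = (3 + 104)*(1/3775) - 54/1440 = 107*(1/3775) - 54*1/1440 = 107/3775 - 3/80 = -553/60400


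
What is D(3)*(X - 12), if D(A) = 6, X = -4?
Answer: -96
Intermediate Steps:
D(3)*(X - 12) = 6*(-4 - 12) = 6*(-16) = -96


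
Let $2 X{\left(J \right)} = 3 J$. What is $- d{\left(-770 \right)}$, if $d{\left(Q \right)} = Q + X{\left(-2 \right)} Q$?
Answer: $-1540$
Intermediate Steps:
$X{\left(J \right)} = \frac{3 J}{2}$
$d{\left(Q \right)} = - 2 Q$ ($d{\left(Q \right)} = Q + \frac{3}{2} \left(-2\right) Q = Q - 3 Q = - 2 Q$)
$- d{\left(-770 \right)} = - \left(-2\right) \left(-770\right) = \left(-1\right) 1540 = -1540$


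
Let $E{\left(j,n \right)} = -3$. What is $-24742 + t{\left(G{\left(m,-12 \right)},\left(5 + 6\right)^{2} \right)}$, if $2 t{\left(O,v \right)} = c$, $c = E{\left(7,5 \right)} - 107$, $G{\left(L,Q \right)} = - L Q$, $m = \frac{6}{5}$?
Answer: $-24797$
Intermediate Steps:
$m = \frac{6}{5}$ ($m = 6 \cdot \frac{1}{5} = \frac{6}{5} \approx 1.2$)
$G{\left(L,Q \right)} = - L Q$
$c = -110$ ($c = -3 - 107 = -110$)
$t{\left(O,v \right)} = -55$ ($t{\left(O,v \right)} = \frac{1}{2} \left(-110\right) = -55$)
$-24742 + t{\left(G{\left(m,-12 \right)},\left(5 + 6\right)^{2} \right)} = -24742 - 55 = -24797$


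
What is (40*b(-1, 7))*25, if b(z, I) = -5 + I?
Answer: 2000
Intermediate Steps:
(40*b(-1, 7))*25 = (40*(-5 + 7))*25 = (40*2)*25 = 80*25 = 2000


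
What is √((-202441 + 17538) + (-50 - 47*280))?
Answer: I*√198113 ≈ 445.1*I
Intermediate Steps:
√((-202441 + 17538) + (-50 - 47*280)) = √(-184903 + (-50 - 13160)) = √(-184903 - 13210) = √(-198113) = I*√198113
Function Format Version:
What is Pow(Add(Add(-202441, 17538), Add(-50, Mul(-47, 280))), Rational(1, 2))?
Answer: Mul(I, Pow(198113, Rational(1, 2))) ≈ Mul(445.10, I)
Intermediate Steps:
Pow(Add(Add(-202441, 17538), Add(-50, Mul(-47, 280))), Rational(1, 2)) = Pow(Add(-184903, Add(-50, -13160)), Rational(1, 2)) = Pow(Add(-184903, -13210), Rational(1, 2)) = Pow(-198113, Rational(1, 2)) = Mul(I, Pow(198113, Rational(1, 2)))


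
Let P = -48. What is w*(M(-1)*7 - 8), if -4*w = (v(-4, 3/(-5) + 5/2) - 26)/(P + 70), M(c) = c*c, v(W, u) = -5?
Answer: -31/88 ≈ -0.35227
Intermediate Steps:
M(c) = c²
w = 31/88 (w = -(-5 - 26)/(4*(-48 + 70)) = -(-31)/(4*22) = -¼*(-31/22) = 31/88 ≈ 0.35227)
w*(M(-1)*7 - 8) = 31*((-1)²*7 - 8)/88 = 31*(1*7 - 8)/88 = 31*(7 - 8)/88 = (31/88)*(-1) = -31/88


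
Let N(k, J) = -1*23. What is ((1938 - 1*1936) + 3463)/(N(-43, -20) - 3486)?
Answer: -315/319 ≈ -0.98746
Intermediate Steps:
N(k, J) = -23
((1938 - 1*1936) + 3463)/(N(-43, -20) - 3486) = ((1938 - 1*1936) + 3463)/(-23 - 3486) = ((1938 - 1936) + 3463)/(-3509) = (2 + 3463)*(-1/3509) = 3465*(-1/3509) = -315/319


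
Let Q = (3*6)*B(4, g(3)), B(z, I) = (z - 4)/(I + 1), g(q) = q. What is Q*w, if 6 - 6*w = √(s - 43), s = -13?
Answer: 0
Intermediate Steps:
B(z, I) = (-4 + z)/(1 + I)
Q = 0 (Q = (3*6)*((-4 + 4)/(1 + 3)) = 18*(0/4) = 18*((¼)*0) = 18*0 = 0)
w = 1 - I*√14/3 (w = 1 - √(-13 - 43)/6 = 1 - I*√14/3 ≈ 1.0 - 1.2472*I)
Q*w = 0*(1 - I*√14/3) = 0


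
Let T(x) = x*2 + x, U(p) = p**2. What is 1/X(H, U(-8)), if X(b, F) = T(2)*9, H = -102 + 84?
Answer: 1/54 ≈ 0.018519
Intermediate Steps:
H = -18
T(x) = 3*x (T(x) = 2*x + x = 3*x)
X(b, F) = 54 (X(b, F) = (3*2)*9 = 6*9 = 54)
1/X(H, U(-8)) = 1/54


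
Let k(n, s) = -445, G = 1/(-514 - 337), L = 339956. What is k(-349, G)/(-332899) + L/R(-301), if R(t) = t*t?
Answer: 16173047127/4308711757 ≈ 3.7536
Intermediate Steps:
G = -1/851 (G = 1/(-851) = -1/851 ≈ -0.0011751)
R(t) = t²
k(-349, G)/(-332899) + L/R(-301) = -445/(-332899) + 339956/((-301)²) = -445*(-1/332899) + 339956/90601 = 445/332899 + 339956*(1/90601) = 445/332899 + 339956/90601 = 16173047127/4308711757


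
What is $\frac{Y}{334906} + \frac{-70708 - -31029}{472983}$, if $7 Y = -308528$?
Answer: $- \frac{1551621073}{7200220209} \approx -0.2155$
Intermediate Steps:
$Y = - \frac{308528}{7}$ ($Y = \frac{1}{7} \left(-308528\right) = - \frac{308528}{7} \approx -44075.0$)
$\frac{Y}{334906} + \frac{-70708 - -31029}{472983} = - \frac{308528}{7 \cdot 334906} + \frac{-70708 - -31029}{472983} = \left(- \frac{308528}{7}\right) \frac{1}{334906} + \left(-70708 + 31029\right) \frac{1}{472983} = - \frac{14024}{106561} - \frac{39679}{472983} = - \frac{1551621073}{7200220209}$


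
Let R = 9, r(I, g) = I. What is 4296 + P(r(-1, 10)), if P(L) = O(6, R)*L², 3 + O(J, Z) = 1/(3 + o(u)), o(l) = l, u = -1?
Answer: 8587/2 ≈ 4293.5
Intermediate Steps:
O(J, Z) = -5/2 (O(J, Z) = -3 + 1/(3 - 1) = -3 + 1/2 = -3 + ½ = -5/2)
P(L) = -5*L²/2
4296 + P(r(-1, 10)) = 4296 - 5/2*(-1)² = 4296 - 5/2*1 = 4296 - 5/2 = 8587/2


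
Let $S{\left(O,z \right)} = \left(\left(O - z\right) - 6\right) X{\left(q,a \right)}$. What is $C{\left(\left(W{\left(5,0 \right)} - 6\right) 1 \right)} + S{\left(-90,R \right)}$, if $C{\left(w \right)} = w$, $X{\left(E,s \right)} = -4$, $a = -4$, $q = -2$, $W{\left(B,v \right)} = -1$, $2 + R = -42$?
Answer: $201$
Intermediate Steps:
$R = -44$ ($R = -2 - 42 = -44$)
$S{\left(O,z \right)} = 24 - 4 O + 4 z$ ($S{\left(O,z \right)} = \left(\left(O - z\right) - 6\right) \left(-4\right) = \left(-6 + O - z\right) \left(-4\right) = 24 - 4 O + 4 z$)
$C{\left(\left(W{\left(5,0 \right)} - 6\right) 1 \right)} + S{\left(-90,R \right)} = \left(-1 - 6\right) 1 + \left(24 - -360 + 4 \left(-44\right)\right) = \left(-7\right) 1 + \left(24 + 360 - 176\right) = -7 + 208 = 201$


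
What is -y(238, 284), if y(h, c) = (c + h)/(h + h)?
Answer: -261/238 ≈ -1.0966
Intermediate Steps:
y(h, c) = (c + h)/(2*h) (y(h, c) = (c + h)/((2*h)) = (c + h)*(1/(2*h)) = (c + h)/(2*h))
-y(238, 284) = -(284 + 238)/(2*238) = -522/(2*238) = -1*261/238 = -261/238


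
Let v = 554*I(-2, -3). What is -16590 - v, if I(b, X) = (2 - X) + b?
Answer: -18252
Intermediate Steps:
I(b, X) = 2 + b - X
v = 1662 (v = 554*(2 - 2 - 1*(-3)) = 554*(2 - 2 + 3) = 554*3 = 1662)
-16590 - v = -16590 - 1*1662 = -16590 - 1662 = -18252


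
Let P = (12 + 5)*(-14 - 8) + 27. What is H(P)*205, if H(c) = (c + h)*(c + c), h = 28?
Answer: 45384130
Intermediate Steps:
P = -347 (P = 17*(-22) + 27 = -374 + 27 = -347)
H(c) = 2*c*(28 + c) (H(c) = (c + 28)*(c + c) = (28 + c)*(2*c) = 2*c*(28 + c))
H(P)*205 = (2*(-347)*(28 - 347))*205 = (2*(-347)*(-319))*205 = 221386*205 = 45384130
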